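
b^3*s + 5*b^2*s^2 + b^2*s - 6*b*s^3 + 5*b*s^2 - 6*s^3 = (b - s)*(b + 6*s)*(b*s + s)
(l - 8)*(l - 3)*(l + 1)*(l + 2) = l^4 - 8*l^3 - 7*l^2 + 50*l + 48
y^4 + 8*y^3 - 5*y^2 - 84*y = y*(y - 3)*(y + 4)*(y + 7)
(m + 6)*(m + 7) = m^2 + 13*m + 42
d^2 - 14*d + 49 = (d - 7)^2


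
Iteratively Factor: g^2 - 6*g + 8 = (g - 2)*(g - 4)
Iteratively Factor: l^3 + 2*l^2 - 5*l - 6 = (l - 2)*(l^2 + 4*l + 3) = (l - 2)*(l + 1)*(l + 3)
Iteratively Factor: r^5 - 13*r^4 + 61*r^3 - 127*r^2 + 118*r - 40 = (r - 2)*(r^4 - 11*r^3 + 39*r^2 - 49*r + 20) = (r - 2)*(r - 1)*(r^3 - 10*r^2 + 29*r - 20) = (r - 2)*(r - 1)^2*(r^2 - 9*r + 20) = (r - 5)*(r - 2)*(r - 1)^2*(r - 4)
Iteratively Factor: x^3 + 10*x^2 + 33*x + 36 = (x + 4)*(x^2 + 6*x + 9) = (x + 3)*(x + 4)*(x + 3)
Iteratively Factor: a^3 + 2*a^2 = (a)*(a^2 + 2*a) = a*(a + 2)*(a)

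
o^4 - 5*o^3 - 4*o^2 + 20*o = o*(o - 5)*(o - 2)*(o + 2)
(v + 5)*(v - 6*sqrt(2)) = v^2 - 6*sqrt(2)*v + 5*v - 30*sqrt(2)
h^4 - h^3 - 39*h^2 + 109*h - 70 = (h - 5)*(h - 2)*(h - 1)*(h + 7)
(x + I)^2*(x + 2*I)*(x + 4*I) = x^4 + 8*I*x^3 - 21*x^2 - 22*I*x + 8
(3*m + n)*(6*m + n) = 18*m^2 + 9*m*n + n^2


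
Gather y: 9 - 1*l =9 - l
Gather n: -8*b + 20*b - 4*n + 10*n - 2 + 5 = 12*b + 6*n + 3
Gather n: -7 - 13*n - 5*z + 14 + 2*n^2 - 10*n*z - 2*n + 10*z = 2*n^2 + n*(-10*z - 15) + 5*z + 7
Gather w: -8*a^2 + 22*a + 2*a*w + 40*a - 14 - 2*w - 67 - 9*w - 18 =-8*a^2 + 62*a + w*(2*a - 11) - 99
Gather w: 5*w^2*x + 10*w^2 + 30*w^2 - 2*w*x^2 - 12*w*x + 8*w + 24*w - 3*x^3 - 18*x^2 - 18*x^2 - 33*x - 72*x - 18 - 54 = w^2*(5*x + 40) + w*(-2*x^2 - 12*x + 32) - 3*x^3 - 36*x^2 - 105*x - 72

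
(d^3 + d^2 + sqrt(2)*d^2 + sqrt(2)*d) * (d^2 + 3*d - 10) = d^5 + sqrt(2)*d^4 + 4*d^4 - 7*d^3 + 4*sqrt(2)*d^3 - 10*d^2 - 7*sqrt(2)*d^2 - 10*sqrt(2)*d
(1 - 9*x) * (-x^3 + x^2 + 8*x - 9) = 9*x^4 - 10*x^3 - 71*x^2 + 89*x - 9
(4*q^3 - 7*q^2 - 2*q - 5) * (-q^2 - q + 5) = -4*q^5 + 3*q^4 + 29*q^3 - 28*q^2 - 5*q - 25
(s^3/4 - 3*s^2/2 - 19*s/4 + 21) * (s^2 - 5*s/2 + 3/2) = s^5/4 - 17*s^4/8 - 5*s^3/8 + 245*s^2/8 - 477*s/8 + 63/2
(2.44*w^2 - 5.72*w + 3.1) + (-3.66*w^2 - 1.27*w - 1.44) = -1.22*w^2 - 6.99*w + 1.66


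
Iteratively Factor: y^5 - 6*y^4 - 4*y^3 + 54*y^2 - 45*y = (y - 3)*(y^4 - 3*y^3 - 13*y^2 + 15*y) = (y - 3)*(y + 3)*(y^3 - 6*y^2 + 5*y) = y*(y - 3)*(y + 3)*(y^2 - 6*y + 5) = y*(y - 3)*(y - 1)*(y + 3)*(y - 5)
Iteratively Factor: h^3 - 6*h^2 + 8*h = (h - 2)*(h^2 - 4*h) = h*(h - 2)*(h - 4)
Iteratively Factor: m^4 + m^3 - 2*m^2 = (m + 2)*(m^3 - m^2) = m*(m + 2)*(m^2 - m) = m^2*(m + 2)*(m - 1)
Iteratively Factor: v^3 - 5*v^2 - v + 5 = (v + 1)*(v^2 - 6*v + 5) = (v - 5)*(v + 1)*(v - 1)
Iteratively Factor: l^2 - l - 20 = (l + 4)*(l - 5)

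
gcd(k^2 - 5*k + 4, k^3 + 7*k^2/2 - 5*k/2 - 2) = k - 1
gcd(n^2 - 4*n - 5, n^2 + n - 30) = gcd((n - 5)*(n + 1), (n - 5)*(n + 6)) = n - 5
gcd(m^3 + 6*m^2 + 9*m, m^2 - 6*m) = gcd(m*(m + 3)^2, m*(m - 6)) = m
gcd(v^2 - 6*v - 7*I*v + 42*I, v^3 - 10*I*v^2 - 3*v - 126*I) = v - 7*I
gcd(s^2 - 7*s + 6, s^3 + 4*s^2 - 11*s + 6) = s - 1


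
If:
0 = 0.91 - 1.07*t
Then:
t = 0.85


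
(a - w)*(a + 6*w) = a^2 + 5*a*w - 6*w^2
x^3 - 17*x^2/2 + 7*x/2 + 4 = (x - 8)*(x - 1)*(x + 1/2)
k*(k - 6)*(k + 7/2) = k^3 - 5*k^2/2 - 21*k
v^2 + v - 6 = (v - 2)*(v + 3)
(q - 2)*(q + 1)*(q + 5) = q^3 + 4*q^2 - 7*q - 10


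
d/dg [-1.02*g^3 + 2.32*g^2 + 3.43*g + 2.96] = -3.06*g^2 + 4.64*g + 3.43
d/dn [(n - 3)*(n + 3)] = 2*n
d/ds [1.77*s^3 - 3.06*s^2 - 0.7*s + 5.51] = 5.31*s^2 - 6.12*s - 0.7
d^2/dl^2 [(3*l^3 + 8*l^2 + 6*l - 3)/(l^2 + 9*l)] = 6*(59*l^3 - 3*l^2 - 27*l - 81)/(l^3*(l^3 + 27*l^2 + 243*l + 729))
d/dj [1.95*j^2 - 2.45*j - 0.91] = 3.9*j - 2.45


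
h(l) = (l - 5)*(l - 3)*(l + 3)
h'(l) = (l - 5)*(l - 3) + (l - 5)*(l + 3) + (l - 3)*(l + 3) = 3*l^2 - 10*l - 9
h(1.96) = 15.68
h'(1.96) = -17.08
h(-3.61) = -34.72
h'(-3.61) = 66.20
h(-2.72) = 12.36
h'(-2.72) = 40.40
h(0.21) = 42.90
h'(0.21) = -10.97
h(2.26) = 10.67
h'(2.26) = -16.28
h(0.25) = 42.45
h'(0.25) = -11.31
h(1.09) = 30.54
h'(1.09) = -16.34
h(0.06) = 44.44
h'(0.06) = -9.59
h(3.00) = 0.00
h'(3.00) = -12.00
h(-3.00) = 0.00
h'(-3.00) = 48.00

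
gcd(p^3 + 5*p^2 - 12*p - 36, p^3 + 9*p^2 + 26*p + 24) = p + 2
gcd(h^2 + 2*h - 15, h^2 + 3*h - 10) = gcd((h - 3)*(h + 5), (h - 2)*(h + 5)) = h + 5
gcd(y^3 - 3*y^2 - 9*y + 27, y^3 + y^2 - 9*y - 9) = y^2 - 9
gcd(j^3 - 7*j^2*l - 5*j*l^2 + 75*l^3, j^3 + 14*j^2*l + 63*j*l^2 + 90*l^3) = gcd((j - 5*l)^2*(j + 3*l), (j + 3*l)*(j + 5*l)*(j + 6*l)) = j + 3*l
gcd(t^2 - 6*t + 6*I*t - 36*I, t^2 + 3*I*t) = 1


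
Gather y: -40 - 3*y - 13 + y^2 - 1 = y^2 - 3*y - 54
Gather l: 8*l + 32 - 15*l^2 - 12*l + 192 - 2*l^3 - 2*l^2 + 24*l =-2*l^3 - 17*l^2 + 20*l + 224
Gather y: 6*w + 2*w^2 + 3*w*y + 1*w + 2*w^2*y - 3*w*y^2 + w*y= 2*w^2 - 3*w*y^2 + 7*w + y*(2*w^2 + 4*w)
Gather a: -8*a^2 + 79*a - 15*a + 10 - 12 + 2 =-8*a^2 + 64*a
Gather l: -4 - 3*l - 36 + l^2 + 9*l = l^2 + 6*l - 40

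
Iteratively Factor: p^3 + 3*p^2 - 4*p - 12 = (p + 2)*(p^2 + p - 6) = (p + 2)*(p + 3)*(p - 2)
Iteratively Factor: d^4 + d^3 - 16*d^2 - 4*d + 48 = (d - 3)*(d^3 + 4*d^2 - 4*d - 16) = (d - 3)*(d + 4)*(d^2 - 4) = (d - 3)*(d + 2)*(d + 4)*(d - 2)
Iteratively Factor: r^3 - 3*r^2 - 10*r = (r)*(r^2 - 3*r - 10) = r*(r - 5)*(r + 2)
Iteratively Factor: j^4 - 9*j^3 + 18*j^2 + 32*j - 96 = (j - 3)*(j^3 - 6*j^2 + 32) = (j - 4)*(j - 3)*(j^2 - 2*j - 8) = (j - 4)*(j - 3)*(j + 2)*(j - 4)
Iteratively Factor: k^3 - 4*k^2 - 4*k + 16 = (k - 4)*(k^2 - 4) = (k - 4)*(k + 2)*(k - 2)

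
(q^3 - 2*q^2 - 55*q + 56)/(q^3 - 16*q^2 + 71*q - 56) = (q + 7)/(q - 7)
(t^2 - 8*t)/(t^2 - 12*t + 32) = t/(t - 4)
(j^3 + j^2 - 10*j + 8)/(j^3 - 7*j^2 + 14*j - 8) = (j + 4)/(j - 4)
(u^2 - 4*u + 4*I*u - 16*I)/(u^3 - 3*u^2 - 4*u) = (u + 4*I)/(u*(u + 1))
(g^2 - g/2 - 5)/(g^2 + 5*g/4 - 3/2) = 2*(2*g - 5)/(4*g - 3)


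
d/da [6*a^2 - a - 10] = 12*a - 1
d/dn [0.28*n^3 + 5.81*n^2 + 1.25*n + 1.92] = 0.84*n^2 + 11.62*n + 1.25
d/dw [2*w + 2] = 2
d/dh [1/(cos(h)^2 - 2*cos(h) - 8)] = 2*(cos(h) - 1)*sin(h)/(sin(h)^2 + 2*cos(h) + 7)^2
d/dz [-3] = 0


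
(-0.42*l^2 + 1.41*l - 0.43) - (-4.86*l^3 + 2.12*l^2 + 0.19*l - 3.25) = 4.86*l^3 - 2.54*l^2 + 1.22*l + 2.82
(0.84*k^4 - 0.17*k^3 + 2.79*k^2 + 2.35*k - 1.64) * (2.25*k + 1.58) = 1.89*k^5 + 0.9447*k^4 + 6.0089*k^3 + 9.6957*k^2 + 0.0230000000000006*k - 2.5912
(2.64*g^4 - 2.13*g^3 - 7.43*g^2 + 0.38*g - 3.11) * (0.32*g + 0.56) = 0.8448*g^5 + 0.7968*g^4 - 3.5704*g^3 - 4.0392*g^2 - 0.7824*g - 1.7416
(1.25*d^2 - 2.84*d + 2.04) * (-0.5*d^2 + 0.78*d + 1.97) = -0.625*d^4 + 2.395*d^3 - 0.7727*d^2 - 4.0036*d + 4.0188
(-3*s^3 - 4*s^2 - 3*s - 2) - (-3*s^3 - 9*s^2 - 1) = 5*s^2 - 3*s - 1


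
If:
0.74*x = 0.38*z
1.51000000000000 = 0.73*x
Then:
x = 2.07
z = 4.03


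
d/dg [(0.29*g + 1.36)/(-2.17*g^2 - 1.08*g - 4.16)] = (0.6293*g^2 + 5.9024*g + 0.2624)/(4.7089*g^4 + 4.6872*g^3 + 19.2208*g^2 + 8.9856*g + 17.3056)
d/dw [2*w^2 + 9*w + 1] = 4*w + 9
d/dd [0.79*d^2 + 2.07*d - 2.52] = 1.58*d + 2.07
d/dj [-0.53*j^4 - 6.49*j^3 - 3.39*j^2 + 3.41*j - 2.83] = -2.12*j^3 - 19.47*j^2 - 6.78*j + 3.41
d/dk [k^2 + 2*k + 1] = 2*k + 2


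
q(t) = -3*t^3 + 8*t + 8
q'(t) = 8 - 9*t^2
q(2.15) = -4.62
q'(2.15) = -33.60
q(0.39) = 10.94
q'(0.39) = 6.63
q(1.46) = 10.34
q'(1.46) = -11.18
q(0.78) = 12.82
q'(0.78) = 2.52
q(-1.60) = 7.49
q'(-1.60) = -15.04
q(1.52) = 9.62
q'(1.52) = -12.79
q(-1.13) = 3.29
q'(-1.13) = -3.49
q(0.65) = 12.38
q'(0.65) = 4.20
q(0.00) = 8.00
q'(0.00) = 8.00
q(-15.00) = 10013.00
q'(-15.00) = -2017.00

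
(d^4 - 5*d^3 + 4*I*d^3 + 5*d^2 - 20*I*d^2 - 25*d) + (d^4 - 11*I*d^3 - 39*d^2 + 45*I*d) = 2*d^4 - 5*d^3 - 7*I*d^3 - 34*d^2 - 20*I*d^2 - 25*d + 45*I*d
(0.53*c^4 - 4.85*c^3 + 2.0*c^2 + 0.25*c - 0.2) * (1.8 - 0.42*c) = -0.2226*c^5 + 2.991*c^4 - 9.57*c^3 + 3.495*c^2 + 0.534*c - 0.36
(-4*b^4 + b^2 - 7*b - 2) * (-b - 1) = 4*b^5 + 4*b^4 - b^3 + 6*b^2 + 9*b + 2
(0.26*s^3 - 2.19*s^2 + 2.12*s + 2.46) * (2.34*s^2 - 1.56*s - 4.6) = 0.6084*s^5 - 5.5302*s^4 + 7.1812*s^3 + 12.5232*s^2 - 13.5896*s - 11.316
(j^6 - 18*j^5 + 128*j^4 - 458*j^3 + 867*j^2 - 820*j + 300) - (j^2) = j^6 - 18*j^5 + 128*j^4 - 458*j^3 + 866*j^2 - 820*j + 300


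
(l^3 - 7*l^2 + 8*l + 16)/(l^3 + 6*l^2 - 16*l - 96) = (l^2 - 3*l - 4)/(l^2 + 10*l + 24)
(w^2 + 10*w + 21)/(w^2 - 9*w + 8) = (w^2 + 10*w + 21)/(w^2 - 9*w + 8)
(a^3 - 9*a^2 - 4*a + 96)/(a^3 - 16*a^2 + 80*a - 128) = (a + 3)/(a - 4)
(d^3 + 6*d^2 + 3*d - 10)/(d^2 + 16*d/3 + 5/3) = 3*(d^2 + d - 2)/(3*d + 1)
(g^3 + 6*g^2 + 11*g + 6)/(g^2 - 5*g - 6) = (g^2 + 5*g + 6)/(g - 6)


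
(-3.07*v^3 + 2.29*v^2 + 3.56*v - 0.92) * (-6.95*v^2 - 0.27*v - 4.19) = 21.3365*v^5 - 15.0866*v^4 - 12.497*v^3 - 4.1623*v^2 - 14.668*v + 3.8548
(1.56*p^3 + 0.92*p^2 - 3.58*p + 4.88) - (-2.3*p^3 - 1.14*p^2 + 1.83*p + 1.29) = 3.86*p^3 + 2.06*p^2 - 5.41*p + 3.59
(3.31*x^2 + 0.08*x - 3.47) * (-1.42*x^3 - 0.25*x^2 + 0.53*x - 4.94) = -4.7002*x^5 - 0.9411*x^4 + 6.6617*x^3 - 15.4415*x^2 - 2.2343*x + 17.1418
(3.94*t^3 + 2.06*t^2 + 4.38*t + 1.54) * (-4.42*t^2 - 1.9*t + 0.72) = -17.4148*t^5 - 16.5912*t^4 - 20.4368*t^3 - 13.6456*t^2 + 0.2276*t + 1.1088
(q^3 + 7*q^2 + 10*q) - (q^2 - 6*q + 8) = q^3 + 6*q^2 + 16*q - 8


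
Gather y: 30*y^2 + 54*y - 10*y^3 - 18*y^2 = -10*y^3 + 12*y^2 + 54*y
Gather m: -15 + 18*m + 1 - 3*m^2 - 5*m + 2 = -3*m^2 + 13*m - 12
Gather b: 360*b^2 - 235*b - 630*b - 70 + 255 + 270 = 360*b^2 - 865*b + 455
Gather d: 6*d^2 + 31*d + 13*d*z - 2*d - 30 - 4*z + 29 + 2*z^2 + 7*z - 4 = 6*d^2 + d*(13*z + 29) + 2*z^2 + 3*z - 5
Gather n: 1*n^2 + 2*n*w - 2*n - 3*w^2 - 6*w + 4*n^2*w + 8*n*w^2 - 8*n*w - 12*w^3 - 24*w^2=n^2*(4*w + 1) + n*(8*w^2 - 6*w - 2) - 12*w^3 - 27*w^2 - 6*w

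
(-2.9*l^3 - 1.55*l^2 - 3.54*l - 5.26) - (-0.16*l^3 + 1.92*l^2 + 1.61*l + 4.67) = -2.74*l^3 - 3.47*l^2 - 5.15*l - 9.93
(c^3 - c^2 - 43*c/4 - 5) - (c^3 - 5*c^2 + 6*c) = 4*c^2 - 67*c/4 - 5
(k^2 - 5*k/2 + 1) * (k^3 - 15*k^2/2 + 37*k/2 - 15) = k^5 - 10*k^4 + 153*k^3/4 - 275*k^2/4 + 56*k - 15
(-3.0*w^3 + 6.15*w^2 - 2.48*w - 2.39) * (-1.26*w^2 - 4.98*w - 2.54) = 3.78*w^5 + 7.191*w^4 - 19.8822*w^3 - 0.2592*w^2 + 18.2014*w + 6.0706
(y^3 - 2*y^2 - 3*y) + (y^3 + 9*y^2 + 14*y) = 2*y^3 + 7*y^2 + 11*y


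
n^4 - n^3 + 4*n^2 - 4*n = n*(n - 1)*(n - 2*I)*(n + 2*I)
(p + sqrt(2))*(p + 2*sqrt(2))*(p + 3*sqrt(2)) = p^3 + 6*sqrt(2)*p^2 + 22*p + 12*sqrt(2)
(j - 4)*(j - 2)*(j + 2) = j^3 - 4*j^2 - 4*j + 16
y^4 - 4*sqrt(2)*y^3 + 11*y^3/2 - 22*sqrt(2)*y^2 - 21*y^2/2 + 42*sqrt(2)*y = y*(y - 3/2)*(y + 7)*(y - 4*sqrt(2))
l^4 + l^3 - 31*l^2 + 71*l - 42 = (l - 3)*(l - 2)*(l - 1)*(l + 7)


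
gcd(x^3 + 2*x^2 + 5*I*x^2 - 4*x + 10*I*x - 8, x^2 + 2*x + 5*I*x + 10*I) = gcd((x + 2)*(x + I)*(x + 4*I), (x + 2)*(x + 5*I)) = x + 2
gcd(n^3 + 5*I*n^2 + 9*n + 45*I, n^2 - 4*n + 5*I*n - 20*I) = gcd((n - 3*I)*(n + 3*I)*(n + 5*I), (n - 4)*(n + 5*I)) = n + 5*I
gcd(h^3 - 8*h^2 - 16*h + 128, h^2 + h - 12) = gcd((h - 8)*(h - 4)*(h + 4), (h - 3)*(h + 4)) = h + 4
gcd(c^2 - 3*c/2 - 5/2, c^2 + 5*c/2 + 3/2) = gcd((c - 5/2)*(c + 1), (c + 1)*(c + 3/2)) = c + 1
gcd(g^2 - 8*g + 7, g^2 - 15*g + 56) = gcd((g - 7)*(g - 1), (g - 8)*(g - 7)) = g - 7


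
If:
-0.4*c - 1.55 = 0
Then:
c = -3.88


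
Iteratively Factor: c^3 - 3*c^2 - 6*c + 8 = (c - 4)*(c^2 + c - 2) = (c - 4)*(c + 2)*(c - 1)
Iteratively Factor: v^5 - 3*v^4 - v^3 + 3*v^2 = (v)*(v^4 - 3*v^3 - v^2 + 3*v) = v*(v - 1)*(v^3 - 2*v^2 - 3*v) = v*(v - 1)*(v + 1)*(v^2 - 3*v) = v^2*(v - 1)*(v + 1)*(v - 3)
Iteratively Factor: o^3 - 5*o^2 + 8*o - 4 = (o - 2)*(o^2 - 3*o + 2) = (o - 2)*(o - 1)*(o - 2)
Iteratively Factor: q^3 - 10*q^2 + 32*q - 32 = (q - 2)*(q^2 - 8*q + 16) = (q - 4)*(q - 2)*(q - 4)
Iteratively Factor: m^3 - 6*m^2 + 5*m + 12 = (m - 4)*(m^2 - 2*m - 3) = (m - 4)*(m + 1)*(m - 3)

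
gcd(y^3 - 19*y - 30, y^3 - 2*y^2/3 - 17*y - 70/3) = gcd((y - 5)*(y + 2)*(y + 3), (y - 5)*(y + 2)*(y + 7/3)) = y^2 - 3*y - 10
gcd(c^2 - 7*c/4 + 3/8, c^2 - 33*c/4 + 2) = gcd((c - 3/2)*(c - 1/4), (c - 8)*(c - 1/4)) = c - 1/4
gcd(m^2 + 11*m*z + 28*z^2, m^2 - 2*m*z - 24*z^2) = m + 4*z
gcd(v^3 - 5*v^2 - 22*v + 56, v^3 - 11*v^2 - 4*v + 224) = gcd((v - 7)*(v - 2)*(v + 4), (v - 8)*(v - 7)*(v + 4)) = v^2 - 3*v - 28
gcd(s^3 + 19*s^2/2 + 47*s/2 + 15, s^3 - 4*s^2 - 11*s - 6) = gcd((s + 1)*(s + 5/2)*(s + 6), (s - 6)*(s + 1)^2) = s + 1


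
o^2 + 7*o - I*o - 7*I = (o + 7)*(o - I)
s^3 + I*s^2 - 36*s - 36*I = (s - 6)*(s + 6)*(s + I)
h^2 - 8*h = h*(h - 8)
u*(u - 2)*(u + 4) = u^3 + 2*u^2 - 8*u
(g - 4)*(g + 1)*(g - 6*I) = g^3 - 3*g^2 - 6*I*g^2 - 4*g + 18*I*g + 24*I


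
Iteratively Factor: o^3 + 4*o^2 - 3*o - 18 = (o + 3)*(o^2 + o - 6) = (o - 2)*(o + 3)*(o + 3)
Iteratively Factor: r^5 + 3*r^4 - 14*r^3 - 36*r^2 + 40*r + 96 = (r + 4)*(r^4 - r^3 - 10*r^2 + 4*r + 24) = (r + 2)*(r + 4)*(r^3 - 3*r^2 - 4*r + 12) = (r - 2)*(r + 2)*(r + 4)*(r^2 - r - 6) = (r - 3)*(r - 2)*(r + 2)*(r + 4)*(r + 2)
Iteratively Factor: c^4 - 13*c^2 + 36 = (c + 2)*(c^3 - 2*c^2 - 9*c + 18) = (c - 3)*(c + 2)*(c^2 + c - 6) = (c - 3)*(c - 2)*(c + 2)*(c + 3)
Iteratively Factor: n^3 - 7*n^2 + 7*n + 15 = (n - 5)*(n^2 - 2*n - 3) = (n - 5)*(n + 1)*(n - 3)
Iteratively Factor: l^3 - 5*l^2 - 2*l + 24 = (l + 2)*(l^2 - 7*l + 12) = (l - 4)*(l + 2)*(l - 3)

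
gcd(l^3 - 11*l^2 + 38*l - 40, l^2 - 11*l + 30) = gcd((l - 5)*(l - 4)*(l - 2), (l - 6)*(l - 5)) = l - 5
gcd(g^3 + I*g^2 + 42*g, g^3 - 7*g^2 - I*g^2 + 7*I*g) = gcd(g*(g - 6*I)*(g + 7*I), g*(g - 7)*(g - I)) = g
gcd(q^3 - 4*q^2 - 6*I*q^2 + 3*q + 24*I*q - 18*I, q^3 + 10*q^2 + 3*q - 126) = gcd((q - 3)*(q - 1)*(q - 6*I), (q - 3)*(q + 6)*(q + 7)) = q - 3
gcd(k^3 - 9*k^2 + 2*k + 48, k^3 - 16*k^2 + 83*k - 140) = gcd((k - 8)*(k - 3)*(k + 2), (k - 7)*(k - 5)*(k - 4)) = 1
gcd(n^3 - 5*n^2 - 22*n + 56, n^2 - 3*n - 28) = n^2 - 3*n - 28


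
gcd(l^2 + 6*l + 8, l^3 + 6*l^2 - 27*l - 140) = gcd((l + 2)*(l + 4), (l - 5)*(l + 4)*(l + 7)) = l + 4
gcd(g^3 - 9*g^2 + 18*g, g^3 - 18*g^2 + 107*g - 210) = g - 6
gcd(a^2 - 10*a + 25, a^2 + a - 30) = a - 5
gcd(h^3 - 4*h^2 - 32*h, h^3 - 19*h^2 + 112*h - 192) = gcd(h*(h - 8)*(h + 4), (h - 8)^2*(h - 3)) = h - 8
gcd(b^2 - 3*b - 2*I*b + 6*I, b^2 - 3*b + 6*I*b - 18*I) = b - 3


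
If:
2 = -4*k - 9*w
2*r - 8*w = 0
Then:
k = -9*w/4 - 1/2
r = 4*w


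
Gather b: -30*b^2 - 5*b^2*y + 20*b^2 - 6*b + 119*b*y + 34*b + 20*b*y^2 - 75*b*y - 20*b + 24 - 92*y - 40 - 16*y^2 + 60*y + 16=b^2*(-5*y - 10) + b*(20*y^2 + 44*y + 8) - 16*y^2 - 32*y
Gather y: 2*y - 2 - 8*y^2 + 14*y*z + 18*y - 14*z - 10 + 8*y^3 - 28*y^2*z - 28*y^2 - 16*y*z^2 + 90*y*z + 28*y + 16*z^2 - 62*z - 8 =8*y^3 + y^2*(-28*z - 36) + y*(-16*z^2 + 104*z + 48) + 16*z^2 - 76*z - 20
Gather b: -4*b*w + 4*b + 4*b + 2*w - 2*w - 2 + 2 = b*(8 - 4*w)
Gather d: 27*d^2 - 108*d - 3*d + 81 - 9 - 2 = 27*d^2 - 111*d + 70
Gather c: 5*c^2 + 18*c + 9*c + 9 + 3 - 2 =5*c^2 + 27*c + 10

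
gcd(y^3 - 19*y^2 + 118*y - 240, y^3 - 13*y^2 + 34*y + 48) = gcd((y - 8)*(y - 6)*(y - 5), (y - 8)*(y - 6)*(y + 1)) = y^2 - 14*y + 48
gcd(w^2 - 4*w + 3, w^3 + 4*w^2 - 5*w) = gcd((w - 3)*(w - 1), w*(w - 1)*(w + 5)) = w - 1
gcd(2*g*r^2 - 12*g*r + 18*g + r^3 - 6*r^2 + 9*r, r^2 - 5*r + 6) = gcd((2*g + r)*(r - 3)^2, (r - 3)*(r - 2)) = r - 3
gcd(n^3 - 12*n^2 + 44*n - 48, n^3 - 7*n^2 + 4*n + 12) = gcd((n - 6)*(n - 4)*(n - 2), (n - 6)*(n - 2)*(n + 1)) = n^2 - 8*n + 12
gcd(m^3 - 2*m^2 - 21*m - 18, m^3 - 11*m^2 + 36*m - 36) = m - 6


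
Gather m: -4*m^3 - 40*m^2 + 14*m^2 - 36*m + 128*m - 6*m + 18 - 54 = -4*m^3 - 26*m^2 + 86*m - 36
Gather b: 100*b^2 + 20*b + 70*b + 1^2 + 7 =100*b^2 + 90*b + 8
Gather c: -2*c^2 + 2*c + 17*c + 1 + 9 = -2*c^2 + 19*c + 10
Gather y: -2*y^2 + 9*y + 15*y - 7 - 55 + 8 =-2*y^2 + 24*y - 54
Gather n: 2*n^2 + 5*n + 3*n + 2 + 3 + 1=2*n^2 + 8*n + 6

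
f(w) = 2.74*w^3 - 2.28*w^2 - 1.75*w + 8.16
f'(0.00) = -1.75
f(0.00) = 8.16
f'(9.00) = 623.03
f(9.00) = 1805.19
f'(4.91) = 174.03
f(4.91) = 268.94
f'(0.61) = -1.47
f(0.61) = 6.87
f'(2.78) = 49.10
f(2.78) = 44.54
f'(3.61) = 88.91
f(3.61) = 101.04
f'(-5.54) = 275.80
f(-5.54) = -518.01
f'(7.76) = 457.85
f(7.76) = 1137.65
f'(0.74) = -0.62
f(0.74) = 6.73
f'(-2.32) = 53.07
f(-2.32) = -34.27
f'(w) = 8.22*w^2 - 4.56*w - 1.75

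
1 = 1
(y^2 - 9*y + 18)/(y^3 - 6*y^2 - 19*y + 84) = (y - 6)/(y^2 - 3*y - 28)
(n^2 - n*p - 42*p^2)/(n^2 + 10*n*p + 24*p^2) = (n - 7*p)/(n + 4*p)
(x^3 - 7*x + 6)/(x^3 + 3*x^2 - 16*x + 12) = (x + 3)/(x + 6)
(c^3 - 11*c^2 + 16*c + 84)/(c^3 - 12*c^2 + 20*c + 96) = (c - 7)/(c - 8)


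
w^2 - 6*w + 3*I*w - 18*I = (w - 6)*(w + 3*I)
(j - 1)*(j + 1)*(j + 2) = j^3 + 2*j^2 - j - 2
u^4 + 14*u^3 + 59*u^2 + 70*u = u*(u + 2)*(u + 5)*(u + 7)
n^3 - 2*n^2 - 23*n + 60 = (n - 4)*(n - 3)*(n + 5)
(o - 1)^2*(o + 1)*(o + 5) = o^4 + 4*o^3 - 6*o^2 - 4*o + 5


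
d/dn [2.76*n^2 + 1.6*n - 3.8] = 5.52*n + 1.6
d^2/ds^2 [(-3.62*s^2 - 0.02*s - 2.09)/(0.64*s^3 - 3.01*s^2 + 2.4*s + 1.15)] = (-2.965504*s^6 - 0.0491520000000207*s^5 + 23.32032*s^4 + 49.1165719999999*s^3 - 207.882234*s^2 + 99.40302*s - 48.01037)/(0.262144*s^9 - 3.698688*s^8 + 20.344512*s^7 - 53.597941*s^6 + 62.99976*s^5 - 10.157055*s^4 - 33.4824*s^3 + 7.929825*s^2 + 9.522*s + 1.520875)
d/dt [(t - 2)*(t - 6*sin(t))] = t + (2 - t)*(6*cos(t) - 1) - 6*sin(t)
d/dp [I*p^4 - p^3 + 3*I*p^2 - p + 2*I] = 4*I*p^3 - 3*p^2 + 6*I*p - 1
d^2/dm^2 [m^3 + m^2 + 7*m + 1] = 6*m + 2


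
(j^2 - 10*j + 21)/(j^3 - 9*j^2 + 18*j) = (j - 7)/(j*(j - 6))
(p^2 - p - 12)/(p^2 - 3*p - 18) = (p - 4)/(p - 6)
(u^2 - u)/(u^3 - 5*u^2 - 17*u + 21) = u/(u^2 - 4*u - 21)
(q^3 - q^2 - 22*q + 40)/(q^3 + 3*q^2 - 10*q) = (q - 4)/q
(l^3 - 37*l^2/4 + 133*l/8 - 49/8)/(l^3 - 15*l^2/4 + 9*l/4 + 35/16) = 2*(2*l^2 - 15*l + 7)/(4*l^2 - 8*l - 5)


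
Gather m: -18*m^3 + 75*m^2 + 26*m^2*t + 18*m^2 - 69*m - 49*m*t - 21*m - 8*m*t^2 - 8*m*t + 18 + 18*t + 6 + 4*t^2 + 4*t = -18*m^3 + m^2*(26*t + 93) + m*(-8*t^2 - 57*t - 90) + 4*t^2 + 22*t + 24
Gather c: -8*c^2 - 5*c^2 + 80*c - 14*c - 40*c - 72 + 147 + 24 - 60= -13*c^2 + 26*c + 39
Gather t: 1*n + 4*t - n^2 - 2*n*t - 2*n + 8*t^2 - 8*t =-n^2 - n + 8*t^2 + t*(-2*n - 4)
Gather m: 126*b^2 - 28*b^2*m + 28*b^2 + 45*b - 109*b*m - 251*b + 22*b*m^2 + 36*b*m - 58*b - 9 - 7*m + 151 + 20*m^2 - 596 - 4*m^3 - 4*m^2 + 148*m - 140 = 154*b^2 - 264*b - 4*m^3 + m^2*(22*b + 16) + m*(-28*b^2 - 73*b + 141) - 594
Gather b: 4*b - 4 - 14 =4*b - 18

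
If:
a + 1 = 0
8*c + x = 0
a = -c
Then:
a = -1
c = 1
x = -8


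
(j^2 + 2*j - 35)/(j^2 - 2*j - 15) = (j + 7)/(j + 3)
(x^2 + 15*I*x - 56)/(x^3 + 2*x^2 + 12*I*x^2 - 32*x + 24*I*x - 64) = (x + 7*I)/(x^2 + x*(2 + 4*I) + 8*I)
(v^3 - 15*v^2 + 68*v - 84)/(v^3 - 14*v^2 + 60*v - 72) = (v - 7)/(v - 6)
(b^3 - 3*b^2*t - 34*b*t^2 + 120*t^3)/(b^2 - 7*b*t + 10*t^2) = (-b^2 - 2*b*t + 24*t^2)/(-b + 2*t)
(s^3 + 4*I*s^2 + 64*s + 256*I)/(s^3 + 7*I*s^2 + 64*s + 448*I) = (s + 4*I)/(s + 7*I)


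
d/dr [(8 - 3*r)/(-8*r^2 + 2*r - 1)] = (-24*r^2 + 128*r - 13)/(64*r^4 - 32*r^3 + 20*r^2 - 4*r + 1)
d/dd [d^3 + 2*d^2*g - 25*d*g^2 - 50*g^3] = 3*d^2 + 4*d*g - 25*g^2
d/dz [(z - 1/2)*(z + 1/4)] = 2*z - 1/4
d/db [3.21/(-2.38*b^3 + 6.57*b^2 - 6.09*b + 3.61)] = (22.9194*b^2 - 42.1794*b + 19.5489)/(2.38*b^3 - 6.57*b^2 + 6.09*b - 3.61)^2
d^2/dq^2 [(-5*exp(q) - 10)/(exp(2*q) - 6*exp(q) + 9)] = 5*(-exp(2*q) - 20*exp(q) - 21)*exp(q)/(exp(4*q) - 12*exp(3*q) + 54*exp(2*q) - 108*exp(q) + 81)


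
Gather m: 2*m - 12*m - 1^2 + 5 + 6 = 10 - 10*m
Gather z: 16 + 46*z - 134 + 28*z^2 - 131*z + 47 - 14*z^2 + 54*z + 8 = 14*z^2 - 31*z - 63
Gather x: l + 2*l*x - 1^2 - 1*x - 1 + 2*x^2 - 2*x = l + 2*x^2 + x*(2*l - 3) - 2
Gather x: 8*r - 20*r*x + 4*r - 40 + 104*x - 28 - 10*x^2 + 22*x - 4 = 12*r - 10*x^2 + x*(126 - 20*r) - 72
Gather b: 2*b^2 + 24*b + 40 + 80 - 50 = 2*b^2 + 24*b + 70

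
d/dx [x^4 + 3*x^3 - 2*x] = 4*x^3 + 9*x^2 - 2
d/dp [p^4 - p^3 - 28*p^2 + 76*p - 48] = 4*p^3 - 3*p^2 - 56*p + 76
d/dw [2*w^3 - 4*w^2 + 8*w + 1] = 6*w^2 - 8*w + 8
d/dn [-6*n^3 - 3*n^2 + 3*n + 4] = -18*n^2 - 6*n + 3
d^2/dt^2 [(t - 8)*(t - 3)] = 2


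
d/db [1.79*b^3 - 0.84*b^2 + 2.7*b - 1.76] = 5.37*b^2 - 1.68*b + 2.7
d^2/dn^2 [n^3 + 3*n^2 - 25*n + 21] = 6*n + 6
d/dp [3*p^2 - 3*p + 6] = 6*p - 3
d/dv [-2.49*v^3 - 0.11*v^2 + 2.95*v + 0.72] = -7.47*v^2 - 0.22*v + 2.95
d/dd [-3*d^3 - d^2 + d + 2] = -9*d^2 - 2*d + 1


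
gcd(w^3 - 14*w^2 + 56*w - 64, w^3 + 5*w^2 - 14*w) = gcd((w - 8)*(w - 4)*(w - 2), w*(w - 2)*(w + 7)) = w - 2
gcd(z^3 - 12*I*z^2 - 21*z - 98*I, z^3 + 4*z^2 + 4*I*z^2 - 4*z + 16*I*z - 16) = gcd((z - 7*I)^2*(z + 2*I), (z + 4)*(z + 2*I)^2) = z + 2*I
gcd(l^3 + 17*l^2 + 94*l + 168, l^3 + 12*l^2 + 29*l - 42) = l^2 + 13*l + 42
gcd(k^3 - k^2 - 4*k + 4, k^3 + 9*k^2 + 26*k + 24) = k + 2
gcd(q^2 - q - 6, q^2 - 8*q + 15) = q - 3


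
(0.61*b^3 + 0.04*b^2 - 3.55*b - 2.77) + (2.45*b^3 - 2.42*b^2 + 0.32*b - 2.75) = 3.06*b^3 - 2.38*b^2 - 3.23*b - 5.52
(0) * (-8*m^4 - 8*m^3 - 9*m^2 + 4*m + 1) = 0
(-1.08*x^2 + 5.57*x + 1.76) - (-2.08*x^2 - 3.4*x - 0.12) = 1.0*x^2 + 8.97*x + 1.88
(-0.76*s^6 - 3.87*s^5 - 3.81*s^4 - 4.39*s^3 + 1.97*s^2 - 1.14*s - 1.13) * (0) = 0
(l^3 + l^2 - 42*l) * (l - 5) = l^4 - 4*l^3 - 47*l^2 + 210*l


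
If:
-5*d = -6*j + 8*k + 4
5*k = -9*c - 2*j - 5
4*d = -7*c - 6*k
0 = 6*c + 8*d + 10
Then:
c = -383/95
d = 337/190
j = 2599/380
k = 669/190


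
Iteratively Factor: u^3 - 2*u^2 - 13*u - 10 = (u - 5)*(u^2 + 3*u + 2) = (u - 5)*(u + 2)*(u + 1)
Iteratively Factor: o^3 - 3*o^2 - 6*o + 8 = (o - 4)*(o^2 + o - 2) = (o - 4)*(o + 2)*(o - 1)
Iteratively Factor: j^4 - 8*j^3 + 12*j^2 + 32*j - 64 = (j - 4)*(j^3 - 4*j^2 - 4*j + 16) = (j - 4)*(j - 2)*(j^2 - 2*j - 8) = (j - 4)*(j - 2)*(j + 2)*(j - 4)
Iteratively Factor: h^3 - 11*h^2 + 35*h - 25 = (h - 1)*(h^2 - 10*h + 25) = (h - 5)*(h - 1)*(h - 5)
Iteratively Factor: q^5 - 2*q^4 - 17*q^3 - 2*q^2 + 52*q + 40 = (q + 2)*(q^4 - 4*q^3 - 9*q^2 + 16*q + 20) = (q + 2)^2*(q^3 - 6*q^2 + 3*q + 10) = (q - 5)*(q + 2)^2*(q^2 - q - 2) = (q - 5)*(q - 2)*(q + 2)^2*(q + 1)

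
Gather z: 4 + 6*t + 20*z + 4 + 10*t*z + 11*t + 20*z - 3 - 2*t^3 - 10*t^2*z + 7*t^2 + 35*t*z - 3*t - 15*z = -2*t^3 + 7*t^2 + 14*t + z*(-10*t^2 + 45*t + 25) + 5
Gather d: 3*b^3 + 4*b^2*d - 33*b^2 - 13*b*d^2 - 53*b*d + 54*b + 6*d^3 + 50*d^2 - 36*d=3*b^3 - 33*b^2 + 54*b + 6*d^3 + d^2*(50 - 13*b) + d*(4*b^2 - 53*b - 36)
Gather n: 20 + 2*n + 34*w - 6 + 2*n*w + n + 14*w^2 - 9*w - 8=n*(2*w + 3) + 14*w^2 + 25*w + 6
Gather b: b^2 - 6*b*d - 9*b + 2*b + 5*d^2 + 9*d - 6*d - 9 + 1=b^2 + b*(-6*d - 7) + 5*d^2 + 3*d - 8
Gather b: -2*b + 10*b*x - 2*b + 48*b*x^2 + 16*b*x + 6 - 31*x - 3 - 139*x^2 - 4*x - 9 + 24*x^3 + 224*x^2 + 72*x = b*(48*x^2 + 26*x - 4) + 24*x^3 + 85*x^2 + 37*x - 6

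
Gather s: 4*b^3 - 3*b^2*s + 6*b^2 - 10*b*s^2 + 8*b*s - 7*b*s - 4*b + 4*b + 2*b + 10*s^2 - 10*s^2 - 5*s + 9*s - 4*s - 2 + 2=4*b^3 + 6*b^2 - 10*b*s^2 + 2*b + s*(-3*b^2 + b)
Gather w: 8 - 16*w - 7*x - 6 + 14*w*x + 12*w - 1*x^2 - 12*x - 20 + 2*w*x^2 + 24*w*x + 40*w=w*(2*x^2 + 38*x + 36) - x^2 - 19*x - 18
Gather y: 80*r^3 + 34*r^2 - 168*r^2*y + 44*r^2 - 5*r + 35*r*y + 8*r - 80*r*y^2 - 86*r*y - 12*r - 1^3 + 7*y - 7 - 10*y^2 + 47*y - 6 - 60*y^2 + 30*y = 80*r^3 + 78*r^2 - 9*r + y^2*(-80*r - 70) + y*(-168*r^2 - 51*r + 84) - 14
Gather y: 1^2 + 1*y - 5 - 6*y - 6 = -5*y - 10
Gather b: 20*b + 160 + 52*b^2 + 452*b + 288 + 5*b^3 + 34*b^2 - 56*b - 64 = 5*b^3 + 86*b^2 + 416*b + 384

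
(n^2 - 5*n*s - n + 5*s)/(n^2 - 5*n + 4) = (n - 5*s)/(n - 4)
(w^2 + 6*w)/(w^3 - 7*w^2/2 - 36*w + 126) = 2*w/(2*w^2 - 19*w + 42)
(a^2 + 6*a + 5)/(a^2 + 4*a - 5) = (a + 1)/(a - 1)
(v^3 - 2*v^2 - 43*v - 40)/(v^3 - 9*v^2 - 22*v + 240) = (v + 1)/(v - 6)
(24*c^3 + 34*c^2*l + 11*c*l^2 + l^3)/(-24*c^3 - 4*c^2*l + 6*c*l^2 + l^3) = (-4*c^2 - 5*c*l - l^2)/(4*c^2 - l^2)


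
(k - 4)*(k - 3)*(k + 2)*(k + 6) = k^4 + k^3 - 32*k^2 + 12*k + 144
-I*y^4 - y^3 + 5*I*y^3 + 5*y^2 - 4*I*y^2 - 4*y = y*(y - 4)*(y - I)*(-I*y + I)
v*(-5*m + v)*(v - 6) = -5*m*v^2 + 30*m*v + v^3 - 6*v^2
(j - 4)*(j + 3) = j^2 - j - 12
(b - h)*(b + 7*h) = b^2 + 6*b*h - 7*h^2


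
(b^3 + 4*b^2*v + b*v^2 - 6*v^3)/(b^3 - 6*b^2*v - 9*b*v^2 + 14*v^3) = (-b - 3*v)/(-b + 7*v)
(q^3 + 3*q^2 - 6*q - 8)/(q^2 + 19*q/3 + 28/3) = 3*(q^2 - q - 2)/(3*q + 7)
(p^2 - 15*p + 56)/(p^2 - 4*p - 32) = (p - 7)/(p + 4)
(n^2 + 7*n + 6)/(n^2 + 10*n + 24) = (n + 1)/(n + 4)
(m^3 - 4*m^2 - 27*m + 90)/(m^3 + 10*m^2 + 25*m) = (m^2 - 9*m + 18)/(m*(m + 5))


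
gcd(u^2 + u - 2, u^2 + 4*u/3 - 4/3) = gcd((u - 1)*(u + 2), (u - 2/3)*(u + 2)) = u + 2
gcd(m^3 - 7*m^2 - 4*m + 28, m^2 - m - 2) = m - 2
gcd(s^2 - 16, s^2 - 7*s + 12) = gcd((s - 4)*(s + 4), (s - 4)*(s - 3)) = s - 4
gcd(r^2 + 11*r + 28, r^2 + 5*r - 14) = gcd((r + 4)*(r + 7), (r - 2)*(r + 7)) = r + 7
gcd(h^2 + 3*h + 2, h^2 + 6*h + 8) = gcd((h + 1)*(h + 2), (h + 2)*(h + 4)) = h + 2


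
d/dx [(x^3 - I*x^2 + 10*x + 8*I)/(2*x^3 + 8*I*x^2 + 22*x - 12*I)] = (5*I*x^3 - 3*x^2 - 96*I*x + 148)/(2*(x^5 + 9*I*x^4 - 3*x^3 + 73*I*x^2 + 96*x - 36*I))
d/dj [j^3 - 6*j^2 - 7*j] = 3*j^2 - 12*j - 7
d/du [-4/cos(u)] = -4*sin(u)/cos(u)^2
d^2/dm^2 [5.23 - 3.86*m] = 0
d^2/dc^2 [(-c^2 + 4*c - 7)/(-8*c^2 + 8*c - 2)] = 3*(23 - 4*c)/(16*c^4 - 32*c^3 + 24*c^2 - 8*c + 1)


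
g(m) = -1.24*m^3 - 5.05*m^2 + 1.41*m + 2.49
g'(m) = -3.72*m^2 - 10.1*m + 1.41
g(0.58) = 1.37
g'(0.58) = -5.70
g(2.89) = -65.54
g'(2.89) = -58.85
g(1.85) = -20.04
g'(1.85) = -30.01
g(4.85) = -250.92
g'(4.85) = -135.08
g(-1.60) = -7.61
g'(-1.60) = 8.05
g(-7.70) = 258.32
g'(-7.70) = -141.38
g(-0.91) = -2.04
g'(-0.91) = 7.52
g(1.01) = -2.51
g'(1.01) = -12.59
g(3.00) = -72.21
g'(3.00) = -62.37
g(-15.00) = 3030.09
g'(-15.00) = -684.09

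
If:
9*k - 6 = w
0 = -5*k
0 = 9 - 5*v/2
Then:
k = 0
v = 18/5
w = -6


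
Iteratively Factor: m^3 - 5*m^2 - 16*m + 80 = (m + 4)*(m^2 - 9*m + 20) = (m - 5)*(m + 4)*(m - 4)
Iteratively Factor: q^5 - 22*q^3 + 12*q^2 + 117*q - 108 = (q + 4)*(q^4 - 4*q^3 - 6*q^2 + 36*q - 27) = (q - 1)*(q + 4)*(q^3 - 3*q^2 - 9*q + 27) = (q - 3)*(q - 1)*(q + 4)*(q^2 - 9) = (q - 3)*(q - 1)*(q + 3)*(q + 4)*(q - 3)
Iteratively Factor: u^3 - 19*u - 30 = (u + 2)*(u^2 - 2*u - 15) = (u + 2)*(u + 3)*(u - 5)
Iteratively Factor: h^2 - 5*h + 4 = (h - 4)*(h - 1)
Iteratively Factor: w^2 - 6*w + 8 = (w - 2)*(w - 4)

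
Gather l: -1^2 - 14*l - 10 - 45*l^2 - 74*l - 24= -45*l^2 - 88*l - 35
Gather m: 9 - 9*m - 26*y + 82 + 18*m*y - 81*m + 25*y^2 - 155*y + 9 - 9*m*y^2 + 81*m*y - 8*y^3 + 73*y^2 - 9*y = m*(-9*y^2 + 99*y - 90) - 8*y^3 + 98*y^2 - 190*y + 100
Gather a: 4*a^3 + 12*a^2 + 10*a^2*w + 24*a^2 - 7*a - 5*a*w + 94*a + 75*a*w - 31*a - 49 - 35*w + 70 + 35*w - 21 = 4*a^3 + a^2*(10*w + 36) + a*(70*w + 56)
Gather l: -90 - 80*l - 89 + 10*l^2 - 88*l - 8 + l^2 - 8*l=11*l^2 - 176*l - 187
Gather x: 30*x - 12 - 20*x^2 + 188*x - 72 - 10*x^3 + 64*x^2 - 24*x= -10*x^3 + 44*x^2 + 194*x - 84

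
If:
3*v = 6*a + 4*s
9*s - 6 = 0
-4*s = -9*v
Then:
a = -8/27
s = 2/3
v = 8/27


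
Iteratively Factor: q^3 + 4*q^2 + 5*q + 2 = (q + 2)*(q^2 + 2*q + 1) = (q + 1)*(q + 2)*(q + 1)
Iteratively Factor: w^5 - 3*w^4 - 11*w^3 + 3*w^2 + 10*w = (w + 1)*(w^4 - 4*w^3 - 7*w^2 + 10*w) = (w + 1)*(w + 2)*(w^3 - 6*w^2 + 5*w) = (w - 1)*(w + 1)*(w + 2)*(w^2 - 5*w) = (w - 5)*(w - 1)*(w + 1)*(w + 2)*(w)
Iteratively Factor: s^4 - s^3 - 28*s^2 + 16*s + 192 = (s - 4)*(s^3 + 3*s^2 - 16*s - 48) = (s - 4)*(s + 3)*(s^2 - 16) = (s - 4)^2*(s + 3)*(s + 4)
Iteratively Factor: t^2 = (t)*(t)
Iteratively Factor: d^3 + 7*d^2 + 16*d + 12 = (d + 3)*(d^2 + 4*d + 4) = (d + 2)*(d + 3)*(d + 2)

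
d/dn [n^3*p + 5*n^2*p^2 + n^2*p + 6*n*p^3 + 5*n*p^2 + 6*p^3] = p*(3*n^2 + 10*n*p + 2*n + 6*p^2 + 5*p)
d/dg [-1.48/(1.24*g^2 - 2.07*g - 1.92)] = (3.6704*g - 3.0636)/(-1.24*g^2 + 2.07*g + 1.92)^2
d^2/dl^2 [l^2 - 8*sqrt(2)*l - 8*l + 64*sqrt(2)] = 2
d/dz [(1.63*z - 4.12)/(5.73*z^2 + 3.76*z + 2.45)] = (-9.3399*z^2 + 47.2152*z + 19.4847)/(32.8329*z^4 + 43.0896*z^3 + 42.2146*z^2 + 18.424*z + 6.0025)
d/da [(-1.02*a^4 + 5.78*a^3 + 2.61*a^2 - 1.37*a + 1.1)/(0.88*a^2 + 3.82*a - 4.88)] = (-1.7952*a^5 - 6.6028*a^4 + 64.0696*a^3 - 73.4434*a^2 - 27.4096*a + 2.4836)/(0.7744*a^4 + 6.7232*a^3 + 6.0036*a^2 - 37.2832*a + 23.8144)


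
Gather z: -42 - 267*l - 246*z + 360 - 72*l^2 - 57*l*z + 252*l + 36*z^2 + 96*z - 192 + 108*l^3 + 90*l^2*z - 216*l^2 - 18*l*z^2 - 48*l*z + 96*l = 108*l^3 - 288*l^2 + 81*l + z^2*(36 - 18*l) + z*(90*l^2 - 105*l - 150) + 126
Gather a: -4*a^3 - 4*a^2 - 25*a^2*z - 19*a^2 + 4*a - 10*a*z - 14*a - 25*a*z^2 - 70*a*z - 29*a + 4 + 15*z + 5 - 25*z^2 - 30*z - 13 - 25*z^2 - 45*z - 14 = -4*a^3 + a^2*(-25*z - 23) + a*(-25*z^2 - 80*z - 39) - 50*z^2 - 60*z - 18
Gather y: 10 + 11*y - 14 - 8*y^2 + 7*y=-8*y^2 + 18*y - 4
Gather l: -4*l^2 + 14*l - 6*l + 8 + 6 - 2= -4*l^2 + 8*l + 12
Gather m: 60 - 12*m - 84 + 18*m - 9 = 6*m - 33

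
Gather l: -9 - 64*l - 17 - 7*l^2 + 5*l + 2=-7*l^2 - 59*l - 24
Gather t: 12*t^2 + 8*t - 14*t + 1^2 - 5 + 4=12*t^2 - 6*t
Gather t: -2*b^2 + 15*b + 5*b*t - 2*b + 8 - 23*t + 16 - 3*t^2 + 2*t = -2*b^2 + 13*b - 3*t^2 + t*(5*b - 21) + 24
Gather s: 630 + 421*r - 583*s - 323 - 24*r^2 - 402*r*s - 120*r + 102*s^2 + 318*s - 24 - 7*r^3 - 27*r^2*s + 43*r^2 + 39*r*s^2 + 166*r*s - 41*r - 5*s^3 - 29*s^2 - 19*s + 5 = -7*r^3 + 19*r^2 + 260*r - 5*s^3 + s^2*(39*r + 73) + s*(-27*r^2 - 236*r - 284) + 288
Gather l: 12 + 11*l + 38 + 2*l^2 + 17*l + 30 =2*l^2 + 28*l + 80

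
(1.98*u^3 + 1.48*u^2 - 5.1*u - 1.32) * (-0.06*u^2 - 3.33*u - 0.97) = -0.1188*u^5 - 6.6822*u^4 - 6.543*u^3 + 15.6266*u^2 + 9.3426*u + 1.2804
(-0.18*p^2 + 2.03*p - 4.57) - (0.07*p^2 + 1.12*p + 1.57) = -0.25*p^2 + 0.91*p - 6.14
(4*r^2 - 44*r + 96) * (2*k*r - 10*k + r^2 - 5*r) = 8*k*r^3 - 128*k*r^2 + 632*k*r - 960*k + 4*r^4 - 64*r^3 + 316*r^2 - 480*r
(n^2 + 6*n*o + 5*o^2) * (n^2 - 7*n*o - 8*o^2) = n^4 - n^3*o - 45*n^2*o^2 - 83*n*o^3 - 40*o^4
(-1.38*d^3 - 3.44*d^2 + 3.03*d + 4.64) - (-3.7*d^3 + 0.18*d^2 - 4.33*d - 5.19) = 2.32*d^3 - 3.62*d^2 + 7.36*d + 9.83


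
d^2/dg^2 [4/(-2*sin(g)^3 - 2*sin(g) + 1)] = 8*(18*sin(g)^6 - 20*sin(g)^4 + 9*sin(g)^3 - 10*sin(g)^2 - 5*sin(g) - 4)/(2*sin(g)^3 + 2*sin(g) - 1)^3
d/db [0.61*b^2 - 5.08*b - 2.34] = 1.22*b - 5.08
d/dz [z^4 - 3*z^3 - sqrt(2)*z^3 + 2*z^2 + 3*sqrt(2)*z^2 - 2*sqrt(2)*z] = 4*z^3 - 9*z^2 - 3*sqrt(2)*z^2 + 4*z + 6*sqrt(2)*z - 2*sqrt(2)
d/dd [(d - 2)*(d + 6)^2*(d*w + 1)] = (d + 6)*(w*(d - 2)*(d + 6) + 2*(d - 2)*(d*w + 1) + (d + 6)*(d*w + 1))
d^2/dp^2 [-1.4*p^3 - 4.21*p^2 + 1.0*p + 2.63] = -8.4*p - 8.42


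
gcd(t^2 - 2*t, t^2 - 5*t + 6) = t - 2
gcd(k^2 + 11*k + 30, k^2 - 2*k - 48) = k + 6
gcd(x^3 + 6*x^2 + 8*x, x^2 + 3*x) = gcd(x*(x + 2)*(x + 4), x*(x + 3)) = x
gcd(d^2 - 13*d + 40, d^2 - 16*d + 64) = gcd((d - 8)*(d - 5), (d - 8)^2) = d - 8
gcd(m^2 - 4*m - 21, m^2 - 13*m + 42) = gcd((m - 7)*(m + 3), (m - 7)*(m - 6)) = m - 7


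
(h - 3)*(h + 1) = h^2 - 2*h - 3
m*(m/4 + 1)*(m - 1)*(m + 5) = m^4/4 + 2*m^3 + 11*m^2/4 - 5*m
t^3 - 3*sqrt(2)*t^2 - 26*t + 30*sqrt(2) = (t - 5*sqrt(2))*(t - sqrt(2))*(t + 3*sqrt(2))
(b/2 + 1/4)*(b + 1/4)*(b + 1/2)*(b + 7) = b^4/2 + 33*b^3/8 + 37*b^2/8 + 57*b/32 + 7/32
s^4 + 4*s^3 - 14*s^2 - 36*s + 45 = (s - 3)*(s - 1)*(s + 3)*(s + 5)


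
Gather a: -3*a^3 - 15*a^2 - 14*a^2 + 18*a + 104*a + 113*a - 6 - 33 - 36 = -3*a^3 - 29*a^2 + 235*a - 75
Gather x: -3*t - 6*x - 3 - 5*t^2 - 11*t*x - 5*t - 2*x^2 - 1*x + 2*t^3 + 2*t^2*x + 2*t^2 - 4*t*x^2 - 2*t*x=2*t^3 - 3*t^2 - 8*t + x^2*(-4*t - 2) + x*(2*t^2 - 13*t - 7) - 3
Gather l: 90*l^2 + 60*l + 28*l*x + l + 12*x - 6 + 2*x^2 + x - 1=90*l^2 + l*(28*x + 61) + 2*x^2 + 13*x - 7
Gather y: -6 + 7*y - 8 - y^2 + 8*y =-y^2 + 15*y - 14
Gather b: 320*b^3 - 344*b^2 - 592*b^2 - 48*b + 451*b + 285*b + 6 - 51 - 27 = 320*b^3 - 936*b^2 + 688*b - 72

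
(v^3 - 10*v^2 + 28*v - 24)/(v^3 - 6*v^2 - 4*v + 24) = (v - 2)/(v + 2)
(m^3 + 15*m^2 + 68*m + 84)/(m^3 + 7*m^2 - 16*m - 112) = (m^2 + 8*m + 12)/(m^2 - 16)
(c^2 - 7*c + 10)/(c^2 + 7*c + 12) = (c^2 - 7*c + 10)/(c^2 + 7*c + 12)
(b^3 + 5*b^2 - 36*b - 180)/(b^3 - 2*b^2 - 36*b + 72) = (b + 5)/(b - 2)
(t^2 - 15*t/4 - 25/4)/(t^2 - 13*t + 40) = (t + 5/4)/(t - 8)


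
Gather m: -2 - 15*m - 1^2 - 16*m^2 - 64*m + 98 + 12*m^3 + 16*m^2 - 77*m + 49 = 12*m^3 - 156*m + 144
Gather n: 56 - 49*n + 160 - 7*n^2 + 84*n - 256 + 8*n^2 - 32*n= n^2 + 3*n - 40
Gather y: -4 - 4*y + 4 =-4*y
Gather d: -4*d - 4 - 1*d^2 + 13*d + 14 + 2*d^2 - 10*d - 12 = d^2 - d - 2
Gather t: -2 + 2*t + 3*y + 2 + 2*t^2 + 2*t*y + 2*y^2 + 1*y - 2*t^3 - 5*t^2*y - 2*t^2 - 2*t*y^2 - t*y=-2*t^3 - 5*t^2*y + t*(-2*y^2 + y + 2) + 2*y^2 + 4*y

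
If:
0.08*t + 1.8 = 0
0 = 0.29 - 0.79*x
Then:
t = -22.50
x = 0.37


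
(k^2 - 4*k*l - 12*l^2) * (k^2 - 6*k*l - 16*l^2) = k^4 - 10*k^3*l - 4*k^2*l^2 + 136*k*l^3 + 192*l^4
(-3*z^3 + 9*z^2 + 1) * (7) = -21*z^3 + 63*z^2 + 7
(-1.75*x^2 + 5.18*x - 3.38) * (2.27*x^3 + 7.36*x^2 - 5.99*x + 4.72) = -3.9725*x^5 - 1.1214*x^4 + 40.9347*x^3 - 64.165*x^2 + 44.6958*x - 15.9536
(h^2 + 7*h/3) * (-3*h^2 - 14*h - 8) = -3*h^4 - 21*h^3 - 122*h^2/3 - 56*h/3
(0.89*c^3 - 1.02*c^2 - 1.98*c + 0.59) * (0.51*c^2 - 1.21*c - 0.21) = 0.4539*c^5 - 1.5971*c^4 + 0.0374999999999999*c^3 + 2.9109*c^2 - 0.2981*c - 0.1239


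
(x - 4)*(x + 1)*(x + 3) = x^3 - 13*x - 12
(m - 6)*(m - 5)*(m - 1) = m^3 - 12*m^2 + 41*m - 30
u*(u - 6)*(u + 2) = u^3 - 4*u^2 - 12*u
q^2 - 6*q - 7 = (q - 7)*(q + 1)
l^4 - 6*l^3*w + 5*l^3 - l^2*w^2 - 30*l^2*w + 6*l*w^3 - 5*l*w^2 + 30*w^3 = (l + 5)*(l - 6*w)*(l - w)*(l + w)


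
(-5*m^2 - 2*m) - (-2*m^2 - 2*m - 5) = 5 - 3*m^2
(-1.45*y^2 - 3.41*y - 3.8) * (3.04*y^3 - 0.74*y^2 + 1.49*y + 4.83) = -4.408*y^5 - 9.2934*y^4 - 11.1891*y^3 - 9.2724*y^2 - 22.1323*y - 18.354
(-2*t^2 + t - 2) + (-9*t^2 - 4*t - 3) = -11*t^2 - 3*t - 5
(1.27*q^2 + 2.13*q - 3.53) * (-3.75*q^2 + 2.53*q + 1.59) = -4.7625*q^4 - 4.7744*q^3 + 20.6457*q^2 - 5.5442*q - 5.6127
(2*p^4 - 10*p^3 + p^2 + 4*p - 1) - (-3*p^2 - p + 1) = 2*p^4 - 10*p^3 + 4*p^2 + 5*p - 2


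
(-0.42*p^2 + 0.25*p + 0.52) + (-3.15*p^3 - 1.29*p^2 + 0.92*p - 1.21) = -3.15*p^3 - 1.71*p^2 + 1.17*p - 0.69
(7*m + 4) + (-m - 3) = 6*m + 1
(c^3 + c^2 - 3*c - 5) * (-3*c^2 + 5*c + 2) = -3*c^5 + 2*c^4 + 16*c^3 + 2*c^2 - 31*c - 10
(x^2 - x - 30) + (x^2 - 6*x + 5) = 2*x^2 - 7*x - 25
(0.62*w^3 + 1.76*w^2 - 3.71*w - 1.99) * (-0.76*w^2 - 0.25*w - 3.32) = -0.4712*w^5 - 1.4926*w^4 + 0.3212*w^3 - 3.4033*w^2 + 12.8147*w + 6.6068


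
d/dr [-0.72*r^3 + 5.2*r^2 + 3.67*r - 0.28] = -2.16*r^2 + 10.4*r + 3.67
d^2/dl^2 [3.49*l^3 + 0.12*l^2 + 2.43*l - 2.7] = 20.94*l + 0.24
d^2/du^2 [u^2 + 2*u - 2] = 2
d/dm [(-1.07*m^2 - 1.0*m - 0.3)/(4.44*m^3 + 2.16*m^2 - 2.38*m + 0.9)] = (4.7508*m^4 + 8.88*m^3 + 8.7026*m^2 - 0.63*m - 1.614)/(19.7136*m^6 + 19.1808*m^5 - 16.4688*m^4 - 2.2896*m^3 + 9.5524*m^2 - 4.284*m + 0.81)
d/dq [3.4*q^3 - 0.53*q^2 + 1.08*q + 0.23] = 10.2*q^2 - 1.06*q + 1.08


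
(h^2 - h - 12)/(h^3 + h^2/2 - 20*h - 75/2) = 2*(h - 4)/(2*h^2 - 5*h - 25)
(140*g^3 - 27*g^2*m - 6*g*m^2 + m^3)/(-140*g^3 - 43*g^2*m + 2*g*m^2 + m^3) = (-4*g + m)/(4*g + m)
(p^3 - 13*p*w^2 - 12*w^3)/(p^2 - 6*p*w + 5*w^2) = (p^3 - 13*p*w^2 - 12*w^3)/(p^2 - 6*p*w + 5*w^2)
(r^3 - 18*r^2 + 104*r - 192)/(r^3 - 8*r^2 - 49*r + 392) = (r^2 - 10*r + 24)/(r^2 - 49)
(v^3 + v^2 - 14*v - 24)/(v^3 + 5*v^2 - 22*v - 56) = (v + 3)/(v + 7)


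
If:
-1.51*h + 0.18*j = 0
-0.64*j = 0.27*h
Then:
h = 0.00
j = 0.00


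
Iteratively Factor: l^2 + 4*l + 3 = (l + 3)*(l + 1)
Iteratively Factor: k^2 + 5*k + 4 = (k + 1)*(k + 4)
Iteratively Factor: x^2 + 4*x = (x)*(x + 4)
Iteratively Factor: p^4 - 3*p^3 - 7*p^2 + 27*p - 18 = (p - 3)*(p^3 - 7*p + 6) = (p - 3)*(p + 3)*(p^2 - 3*p + 2) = (p - 3)*(p - 2)*(p + 3)*(p - 1)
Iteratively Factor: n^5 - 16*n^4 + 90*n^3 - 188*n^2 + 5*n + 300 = (n + 1)*(n^4 - 17*n^3 + 107*n^2 - 295*n + 300) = (n - 3)*(n + 1)*(n^3 - 14*n^2 + 65*n - 100) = (n - 5)*(n - 3)*(n + 1)*(n^2 - 9*n + 20) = (n - 5)^2*(n - 3)*(n + 1)*(n - 4)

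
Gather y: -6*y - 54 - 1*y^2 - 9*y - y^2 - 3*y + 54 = -2*y^2 - 18*y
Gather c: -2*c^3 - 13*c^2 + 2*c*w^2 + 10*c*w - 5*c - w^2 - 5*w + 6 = -2*c^3 - 13*c^2 + c*(2*w^2 + 10*w - 5) - w^2 - 5*w + 6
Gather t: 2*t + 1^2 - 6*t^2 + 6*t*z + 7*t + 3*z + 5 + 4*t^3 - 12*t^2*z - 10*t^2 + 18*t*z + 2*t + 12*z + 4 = 4*t^3 + t^2*(-12*z - 16) + t*(24*z + 11) + 15*z + 10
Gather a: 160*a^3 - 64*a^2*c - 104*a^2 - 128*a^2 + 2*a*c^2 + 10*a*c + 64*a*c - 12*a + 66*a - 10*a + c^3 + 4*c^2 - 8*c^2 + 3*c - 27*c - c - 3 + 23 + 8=160*a^3 + a^2*(-64*c - 232) + a*(2*c^2 + 74*c + 44) + c^3 - 4*c^2 - 25*c + 28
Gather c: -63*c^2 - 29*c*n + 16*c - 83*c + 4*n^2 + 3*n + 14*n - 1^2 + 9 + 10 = -63*c^2 + c*(-29*n - 67) + 4*n^2 + 17*n + 18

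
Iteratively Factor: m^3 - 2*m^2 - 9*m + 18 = (m + 3)*(m^2 - 5*m + 6) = (m - 3)*(m + 3)*(m - 2)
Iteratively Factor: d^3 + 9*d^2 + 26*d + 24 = (d + 3)*(d^2 + 6*d + 8) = (d + 2)*(d + 3)*(d + 4)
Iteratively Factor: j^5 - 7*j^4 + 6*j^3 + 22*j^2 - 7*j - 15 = (j - 1)*(j^4 - 6*j^3 + 22*j + 15) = (j - 3)*(j - 1)*(j^3 - 3*j^2 - 9*j - 5) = (j - 3)*(j - 1)*(j + 1)*(j^2 - 4*j - 5) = (j - 5)*(j - 3)*(j - 1)*(j + 1)*(j + 1)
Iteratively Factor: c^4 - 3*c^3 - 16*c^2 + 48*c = (c - 4)*(c^3 + c^2 - 12*c) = (c - 4)*(c + 4)*(c^2 - 3*c) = (c - 4)*(c - 3)*(c + 4)*(c)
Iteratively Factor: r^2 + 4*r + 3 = (r + 3)*(r + 1)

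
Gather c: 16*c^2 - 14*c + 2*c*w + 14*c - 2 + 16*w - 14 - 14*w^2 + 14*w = 16*c^2 + 2*c*w - 14*w^2 + 30*w - 16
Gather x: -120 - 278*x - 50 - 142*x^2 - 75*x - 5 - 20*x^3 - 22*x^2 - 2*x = -20*x^3 - 164*x^2 - 355*x - 175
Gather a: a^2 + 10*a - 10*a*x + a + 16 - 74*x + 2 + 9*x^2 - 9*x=a^2 + a*(11 - 10*x) + 9*x^2 - 83*x + 18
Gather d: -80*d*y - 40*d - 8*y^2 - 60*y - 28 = d*(-80*y - 40) - 8*y^2 - 60*y - 28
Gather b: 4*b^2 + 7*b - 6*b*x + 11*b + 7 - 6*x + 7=4*b^2 + b*(18 - 6*x) - 6*x + 14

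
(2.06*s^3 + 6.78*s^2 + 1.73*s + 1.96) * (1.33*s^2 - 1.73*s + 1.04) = 2.7398*s^5 + 5.4536*s^4 - 7.2861*s^3 + 6.6651*s^2 - 1.5916*s + 2.0384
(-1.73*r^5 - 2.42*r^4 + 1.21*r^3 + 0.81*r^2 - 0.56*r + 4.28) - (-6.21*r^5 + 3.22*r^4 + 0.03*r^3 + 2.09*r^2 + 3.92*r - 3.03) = 4.48*r^5 - 5.64*r^4 + 1.18*r^3 - 1.28*r^2 - 4.48*r + 7.31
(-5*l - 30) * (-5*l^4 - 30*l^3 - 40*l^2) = 25*l^5 + 300*l^4 + 1100*l^3 + 1200*l^2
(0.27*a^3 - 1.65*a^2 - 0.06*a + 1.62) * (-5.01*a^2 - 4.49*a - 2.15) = -1.3527*a^5 + 7.0542*a^4 + 7.1286*a^3 - 4.2993*a^2 - 7.1448*a - 3.483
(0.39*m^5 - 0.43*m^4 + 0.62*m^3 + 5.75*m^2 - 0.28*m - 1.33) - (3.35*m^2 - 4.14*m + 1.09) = 0.39*m^5 - 0.43*m^4 + 0.62*m^3 + 2.4*m^2 + 3.86*m - 2.42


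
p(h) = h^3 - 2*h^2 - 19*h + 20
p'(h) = 3*h^2 - 4*h - 19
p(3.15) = -28.44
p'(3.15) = -1.83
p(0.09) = 18.27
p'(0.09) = -19.34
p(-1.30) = 39.12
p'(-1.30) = -8.73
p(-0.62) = 30.77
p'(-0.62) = -15.37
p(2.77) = -26.72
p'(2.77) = -7.06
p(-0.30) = 25.49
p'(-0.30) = -17.53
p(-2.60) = 38.30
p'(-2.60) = 11.68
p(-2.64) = 37.82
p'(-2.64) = 12.47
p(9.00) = 416.00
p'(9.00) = 188.00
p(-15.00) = -3520.00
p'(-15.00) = 716.00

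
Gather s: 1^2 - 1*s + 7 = 8 - s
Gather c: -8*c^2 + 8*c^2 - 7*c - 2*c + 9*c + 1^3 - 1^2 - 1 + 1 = 0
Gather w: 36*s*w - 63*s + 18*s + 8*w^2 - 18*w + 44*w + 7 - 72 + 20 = -45*s + 8*w^2 + w*(36*s + 26) - 45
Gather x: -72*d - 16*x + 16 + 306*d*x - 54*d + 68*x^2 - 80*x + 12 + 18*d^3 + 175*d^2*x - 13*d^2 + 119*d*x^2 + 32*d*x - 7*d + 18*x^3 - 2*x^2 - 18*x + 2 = 18*d^3 - 13*d^2 - 133*d + 18*x^3 + x^2*(119*d + 66) + x*(175*d^2 + 338*d - 114) + 30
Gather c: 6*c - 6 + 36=6*c + 30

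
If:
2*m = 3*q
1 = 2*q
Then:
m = 3/4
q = 1/2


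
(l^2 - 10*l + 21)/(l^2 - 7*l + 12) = (l - 7)/(l - 4)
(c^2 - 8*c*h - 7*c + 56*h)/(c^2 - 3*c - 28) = (c - 8*h)/(c + 4)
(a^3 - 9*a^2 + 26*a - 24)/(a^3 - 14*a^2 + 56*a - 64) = (a - 3)/(a - 8)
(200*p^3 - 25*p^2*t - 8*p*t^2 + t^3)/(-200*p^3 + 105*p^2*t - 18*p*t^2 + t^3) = (-5*p - t)/(5*p - t)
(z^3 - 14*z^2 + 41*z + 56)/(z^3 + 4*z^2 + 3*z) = (z^2 - 15*z + 56)/(z*(z + 3))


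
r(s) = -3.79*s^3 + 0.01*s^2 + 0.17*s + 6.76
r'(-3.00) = -102.22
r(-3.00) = 108.67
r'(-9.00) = -920.98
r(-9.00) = 2768.95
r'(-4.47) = -227.10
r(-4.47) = 344.70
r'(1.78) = -35.82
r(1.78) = -14.28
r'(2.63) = -78.42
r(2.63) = -61.67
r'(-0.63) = -4.36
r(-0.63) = 7.60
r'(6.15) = -429.75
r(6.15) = -873.40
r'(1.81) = -37.04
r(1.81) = -15.37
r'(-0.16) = -0.12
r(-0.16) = 6.75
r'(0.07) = 0.12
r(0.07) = 6.77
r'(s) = -11.37*s^2 + 0.02*s + 0.17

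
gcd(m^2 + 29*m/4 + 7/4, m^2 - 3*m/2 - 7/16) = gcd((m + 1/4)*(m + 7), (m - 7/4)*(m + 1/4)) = m + 1/4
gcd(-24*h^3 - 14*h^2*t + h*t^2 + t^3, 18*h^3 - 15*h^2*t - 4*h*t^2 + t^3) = 3*h + t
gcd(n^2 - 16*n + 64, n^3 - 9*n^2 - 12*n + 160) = n - 8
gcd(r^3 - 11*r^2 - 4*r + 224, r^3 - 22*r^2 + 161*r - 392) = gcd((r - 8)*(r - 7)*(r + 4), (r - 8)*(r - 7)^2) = r^2 - 15*r + 56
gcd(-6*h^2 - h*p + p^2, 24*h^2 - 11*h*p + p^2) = -3*h + p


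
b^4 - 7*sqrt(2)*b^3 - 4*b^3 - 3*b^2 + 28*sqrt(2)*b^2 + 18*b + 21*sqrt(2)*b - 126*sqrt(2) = (b - 3)^2*(b + 2)*(b - 7*sqrt(2))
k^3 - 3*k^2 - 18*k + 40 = (k - 5)*(k - 2)*(k + 4)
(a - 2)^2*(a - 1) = a^3 - 5*a^2 + 8*a - 4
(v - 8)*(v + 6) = v^2 - 2*v - 48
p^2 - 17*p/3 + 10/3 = (p - 5)*(p - 2/3)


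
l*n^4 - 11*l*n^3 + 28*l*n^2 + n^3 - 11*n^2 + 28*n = n*(n - 7)*(n - 4)*(l*n + 1)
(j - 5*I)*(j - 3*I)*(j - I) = j^3 - 9*I*j^2 - 23*j + 15*I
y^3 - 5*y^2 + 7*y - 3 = (y - 3)*(y - 1)^2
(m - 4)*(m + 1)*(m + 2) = m^3 - m^2 - 10*m - 8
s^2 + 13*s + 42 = (s + 6)*(s + 7)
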